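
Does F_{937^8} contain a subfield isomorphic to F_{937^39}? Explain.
No: F_{937^39} is not a subfield of F_{937^8}

F_{p^m} embeds in F_{p^n} iff m | n. Here 39 ∤ 8 (since 8 = 0·39 + 8 with remainder 8 ≠ 0), so F_{937^39} is not a subfield of F_{937^8}. Equivalently: if it were, the tower law would give 39 = [F_{937^39}:F_937] dividing [F_{937^8}:F_937] = 8, contradiction.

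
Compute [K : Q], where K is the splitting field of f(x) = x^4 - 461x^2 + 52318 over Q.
[K : Q] = 4

Solving the quadratic in x^2: x^2 = (461 ± √(461^2 - 4·52318))/2 = (461 ± √3249)/2 = (461 ± 57)/2, giving x^2 = 202 or x^2 = 259. So f(x) = (x^2 - 202)(x^2 - 259) and the roots of f are ±√202, ±√259. Hence the splitting field is K = Q(√202, √259). Since 202 and 259 are distinct squarefree integers > 1, their product 52318 is not a perfect square, so √259 ∉ Q(√202). By the tower law [K:Q] = [Q(√202,√259):Q(√202)] · [Q(√202):Q] = 2 · 2 = 4.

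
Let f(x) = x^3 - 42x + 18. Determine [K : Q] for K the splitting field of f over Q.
[K : Q] = 6

By the rational root test, any rational root of the monic integer polynomial f(x) = x^3 - 42x + 18 must be an integer dividing the constant term 18, i.e. one of ±{1, 2, 3, 6, 9, 18}. Evaluating: f(1) = -23, f(-1) = 59, f(2) = -58, f(-2) = 94, f(3) = -81, f(-3) = 117, f(6) = -18, f(-6) = 54, f(9) = 369, f(-9) = -333, f(18) = 5094, f(-18) = -5058; none is 0, so f has no rational root and is therefore irreducible over Q (a cubic with no linear factor over a field is irreducible). For an irreducible cubic, the Galois group is A_3 or S_3 according as the discriminant disc(f) = -4a^3 - 27b^2 = -4·(-42)^3 - 27·(18)^2 = 287604 is or is not a square in Q. Here disc(f) = 287604 is not a perfect square in Q, so the Galois group of f over Q is not contained in A_3 and must be all of S_3. The splitting field has degree |S_3| = 6 over Q, so [K : Q] = 6.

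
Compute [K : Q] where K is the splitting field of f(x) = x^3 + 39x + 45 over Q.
[K : Q] = 6

By the rational root test, any rational root of the monic integer polynomial f(x) = x^3 + 39x + 45 must be an integer dividing the constant term 45, i.e. one of ±{1, 3, 5, 9, 15, 45}. Evaluating: f(1) = 85, f(-1) = 5, f(3) = 189, f(-3) = -99, f(5) = 365, f(-5) = -275, f(9) = 1125, f(-9) = -1035, f(15) = 4005, f(-15) = -3915, f(45) = 92925, f(-45) = -92835; none is 0, so f has no rational root and is therefore irreducible over Q (a cubic with no linear factor over a field is irreducible). For an irreducible cubic, the Galois group is A_3 or S_3 according as the discriminant disc(f) = -4a^3 - 27b^2 = -4·(39)^3 - 27·(45)^2 = -291951 is or is not a square in Q. Here disc(f) = -291951 is not a perfect square in Q, so the Galois group of f over Q is not contained in A_3 and must be all of S_3. The splitting field has degree |S_3| = 6 over Q, so [K : Q] = 6.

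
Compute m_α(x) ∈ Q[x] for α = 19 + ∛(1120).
m_α(x) = x^3 - 57x^2 + 1083x - 7979

Set β = α - 19 = ∛(1120), so β^3 = 1120. Then (α - 19)^3 - 1120 = 0, i.e. α is a root of g(x) = (x - 19)^3 - 1120 = x^3 - 57x^2 + 1083x - 7979. Since g(x) = h(x - 19) where h(x) = x^3 - 1120, and h is irreducible over Q (because 1120 is not a perfect cube, so h has no rational root, and a monic cubic with no rational root is irreducible), g is also irreducible (irreducibility is preserved under the substitution x → x - 19). Hence m_α(x) = x^3 - 57x^2 + 1083x - 7979.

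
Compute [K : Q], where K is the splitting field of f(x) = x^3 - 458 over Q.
[K : Q] = 6

The roots of x^3 - 458 are ∛458, ω∛458, ω^2∛458 where ω = e^(2πi/3) is a primitive cube root of unity, so K = Q(∛458, ω). Now [Q(∛458):Q] = 3 (since 458 is not a perfect cube, x^3 - 458 is irreducible) and [Q(ω):Q] = 2. Both 2 and 3 divide [K:Q], and [K:Q] ≤ 3·2 = 6, so [K:Q] = 6. (Equivalently: Q(∛458) ⊂ R but ω ∉ R, so [K : Q(∛458)] = 2.)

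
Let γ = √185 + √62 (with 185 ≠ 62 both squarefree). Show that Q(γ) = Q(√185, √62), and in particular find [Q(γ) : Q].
[Q(γ) : Q] = 4 (equivalently, Q(γ) = Q(√185, √62))

Obviously Q(γ) ⊆ Q(√185, √62), and [Q(√185, √62):Q] = 4 (since 185, 62 are distinct squarefree integers > 1 with 11470 not a perfect square). To show equality we compute the minimal polynomial of γ. From γ = √185 + √62: γ^2 = 185 + 2√(11470) + 62 = 247 + 2√(11470), so γ^2 - 247 = 2√(11470); squaring, (γ^2 - 247)^2 = 4·11470, i.e. γ^4 - 494γ^2 + 61009 - 45880 = 0, i.e. γ^4 - 494γ^2 + 15129 = 0. So γ is a root of x^4 - 494x^2 + 15129. This polynomial is irreducible over Q: it has no rational root (each ±√185 ± √62 is irrational), and any factorization into two quadratics over Q would force √(11470) ∈ Q (pairing opposite roots) or √185, √62 ∈ Q (other pairings), all impossible. Hence [Q(γ):Q] = 4 = [Q(√185, √62):Q], so Q(γ) = Q(√185, √62).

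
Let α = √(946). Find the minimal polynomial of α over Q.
m_α(x) = x^2 - 946

α satisfies α^2 - 946 = 0, so x^2 - 946 annihilates α. Since d = 946 is squarefree and ≠ 1, it is not a perfect square in Q, so x^2 - 946 has no rational root and is therefore irreducible over Q (a degree-2 polynomial over a field is irreducible iff it has no root). Hence m_α(x) = x^2 - 946.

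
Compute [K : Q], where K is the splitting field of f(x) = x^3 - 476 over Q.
[K : Q] = 6

The roots of x^3 - 476 are ∛476, ω∛476, ω^2∛476 where ω = e^(2πi/3) is a primitive cube root of unity, so K = Q(∛476, ω). Now [Q(∛476):Q] = 3 (since 476 is not a perfect cube, x^3 - 476 is irreducible) and [Q(ω):Q] = 2. Both 2 and 3 divide [K:Q], and [K:Q] ≤ 3·2 = 6, so [K:Q] = 6. (Equivalently: Q(∛476) ⊂ R but ω ∉ R, so [K : Q(∛476)] = 2.)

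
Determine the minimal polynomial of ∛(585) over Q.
m_α(x) = x^3 - 585

α satisfies α^3 = 585, so x^3 - 585 annihilates α. By the rational root test, a rational root p/q (in lowest terms) of x^3 - 585 would satisfy p^3 = 585 q^3, forcing q = 1 and p^3 = 585; but 585 is not a perfect cube, contradiction. A monic cubic over Q with no rational root is irreducible (any nontrivial factorization would include a linear factor). Hence x^3 - 585 is the minimal polynomial of α, and in particular [Q(α):Q] = 3.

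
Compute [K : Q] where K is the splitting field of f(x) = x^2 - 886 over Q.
[K : Q] = 2

f(x) = x^2 - 886 factors as (x - √886)(x + √886). The splitting field is K = Q(√886). Since 886 is squarefree and > 1, it is not a perfect square, so x^2 - 886 is irreducible over Q and [Q(√886) : Q] = 2. Hence [K : Q] = 2.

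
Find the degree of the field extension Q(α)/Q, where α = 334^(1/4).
[Q(α):Q] = 4

α is a root of x^4 - 334. By Eisenstein's criterion at the prime p = 2 (which divides the constant term 334 but p^2 = 4 does not, since 334 is squarefree), x^4 - 334 is irreducible over Q. Hence [Q(α):Q] = 4.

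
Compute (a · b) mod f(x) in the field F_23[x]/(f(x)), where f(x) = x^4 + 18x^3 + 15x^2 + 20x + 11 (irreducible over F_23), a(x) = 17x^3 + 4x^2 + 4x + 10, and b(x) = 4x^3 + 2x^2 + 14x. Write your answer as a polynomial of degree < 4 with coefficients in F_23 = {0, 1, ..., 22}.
a · b ≡ 4x^3 + 6x^2 + x + 21 (mod f(x))

Multiply in F_23[x]: a(x)·b(x) = (17x^3 + 4x^2 + 4x + 10)·(4x^3 + 2x^2 + 14x) = 22x^6 + 4x^5 + 9x^4 + 12x^3 + 7x^2 + 2x. This has degree ≥ 4, so divide by f(x) over F_23: 22x^6 + 4x^5 + 9x^4 + 12x^3 + 7x^2 + 2x = (22x^2 + 22x + 19)·(x^4 + 18x^3 + 15x^2 + 20x + 11) + (4x^3 + 6x^2 + x + 21). Hence a·b ≡ 4x^3 + 6x^2 + x + 21 (mod f). (F_23[x]/(f) is a field with 23^4 = 279841 elements since f is irreducible of degree 4.)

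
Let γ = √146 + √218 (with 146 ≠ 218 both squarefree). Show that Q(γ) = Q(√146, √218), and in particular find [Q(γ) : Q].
[Q(γ) : Q] = 4 (equivalently, Q(γ) = Q(√146, √218))

Obviously Q(γ) ⊆ Q(√146, √218), and [Q(√146, √218):Q] = 4 (since 146, 218 are distinct squarefree integers > 1 with 31828 not a perfect square). To show equality we compute the minimal polynomial of γ. From γ = √146 + √218: γ^2 = 146 + 2√(31828) + 218 = 364 + 2√(31828), so γ^2 - 364 = 2√(31828); squaring, (γ^2 - 364)^2 = 4·31828, i.e. γ^4 - 728γ^2 + 132496 - 127312 = 0, i.e. γ^4 - 728γ^2 + 5184 = 0. So γ is a root of x^4 - 728x^2 + 5184. This polynomial is irreducible over Q: it has no rational root (each ±√146 ± √218 is irrational), and any factorization into two quadratics over Q would force √(31828) ∈ Q (pairing opposite roots) or √146, √218 ∈ Q (other pairings), all impossible. Hence [Q(γ):Q] = 4 = [Q(√146, √218):Q], so Q(γ) = Q(√146, √218).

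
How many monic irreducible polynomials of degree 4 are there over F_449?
There are 10160690400 monic irreducible polynomials of degree 4 over F_449

Each element of F_{449^4} that lies in no proper subfield is a root of exactly one monic irreducible of degree 4 over F_449, and each such polynomial has 4 distinct roots in F_{449^4}. By Möbius inversion the count is N_449(4) = (1/4) Σ_{d|4} μ(4/d) · 449^d = (1/4)(μ(4)·449^1 + μ(2)·449^2 + μ(1)·449^4) = 40642761600/4 = 10160690400.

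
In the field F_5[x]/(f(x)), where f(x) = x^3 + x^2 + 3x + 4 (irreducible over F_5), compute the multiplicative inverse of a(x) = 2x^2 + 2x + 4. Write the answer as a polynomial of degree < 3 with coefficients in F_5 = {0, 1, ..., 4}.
a(x)^(-1) ≡ 2x^2 + 4x + 2 (mod f(x))

Since f is irreducible over F_5, F_5[x]/(f) is a field and a(x) ≠ 0 has an inverse. Apply the extended Euclidean algorithm to f(x) and a(x) in F_5[x]: f(x) = (3x)·a(x) + (x + 4);  a(x) = (2x + 4)·(x + 4) + (3). The last nonzero remainder is the constant 3 = gcd(f, a) in F_5. Back-substituting through the division chain expresses 3 = s(x)·a(x) + t(x)·f(x) with s(x) ≡ x^2 + 2x + 1 (mod f), so (x^2 + 2x + 1)·a(x) ≡ 3 (mod f). Multiplying by 3^(-1) ≡ 2 in F_5 gives a(x)^(-1) ≡ 2·(x^2 + 2x + 1) ≡ 2x^2 + 4x + 2 (mod f). Check: (2x^2 + 2x + 4)·(2x^2 + 4x + 2) = 4x^4 + 2x^3 + 3 ≡ 1 (mod x^3 + x^2 + 3x + 4).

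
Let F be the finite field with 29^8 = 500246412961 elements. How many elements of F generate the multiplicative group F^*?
There are φ(500246412960) = 114070118400 primitive elements

F_q^* is cyclic of order q - 1 = 500246412960. A cyclic group of order m has exactly φ(m) generators. Here m = 500246412960 = 2^5 · 3 · 5 · 7 · 421 · 353641, so the number of primitive elements is φ(500246412960) = 114070118400.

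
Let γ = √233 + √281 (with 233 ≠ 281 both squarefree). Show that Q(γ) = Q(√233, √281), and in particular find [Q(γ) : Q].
[Q(γ) : Q] = 4 (equivalently, Q(γ) = Q(√233, √281))

Obviously Q(γ) ⊆ Q(√233, √281), and [Q(√233, √281):Q] = 4 (since 233, 281 are distinct squarefree integers > 1 with 65473 not a perfect square). To show equality we compute the minimal polynomial of γ. From γ = √233 + √281: γ^2 = 233 + 2√(65473) + 281 = 514 + 2√(65473), so γ^2 - 514 = 2√(65473); squaring, (γ^2 - 514)^2 = 4·65473, i.e. γ^4 - 1028γ^2 + 264196 - 261892 = 0, i.e. γ^4 - 1028γ^2 + 2304 = 0. So γ is a root of x^4 - 1028x^2 + 2304. This polynomial is irreducible over Q: it has no rational root (each ±√233 ± √281 is irrational), and any factorization into two quadratics over Q would force √(65473) ∈ Q (pairing opposite roots) or √233, √281 ∈ Q (other pairings), all impossible. Hence [Q(γ):Q] = 4 = [Q(√233, √281):Q], so Q(γ) = Q(√233, √281).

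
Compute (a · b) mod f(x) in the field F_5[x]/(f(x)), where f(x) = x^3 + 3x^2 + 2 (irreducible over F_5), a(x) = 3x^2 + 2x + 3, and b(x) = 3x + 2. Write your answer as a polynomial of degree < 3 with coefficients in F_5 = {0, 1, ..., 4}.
a · b ≡ 3x + 3 (mod f(x))

Multiply in F_5[x]: a(x)·b(x) = (3x^2 + 2x + 3)·(3x + 2) = 4x^3 + 2x^2 + 3x + 1. This has degree ≥ 3, so divide by f(x) over F_5: 4x^3 + 2x^2 + 3x + 1 = (4)·(x^3 + 3x^2 + 2) + (3x + 3). Hence a·b ≡ 3x + 3 (mod f). (F_5[x]/(f) is a field with 5^3 = 125 elements since f is irreducible of degree 3.)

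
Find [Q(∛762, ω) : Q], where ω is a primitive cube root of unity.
[Q(∛762, ω) : Q] = 6

[Q(∛762):Q] = 3 (min poly x^3 - 762, irreducible since 762 is not a perfect cube). [Q(ω):Q] = 2 (min poly x^2 + x + 1). Since Q(∛762) ⊂ R and ω ∉ R, we have ω ∉ Q(∛762), so x^2 + x + 1 remains irreducible over Q(∛762) and [Q(∛762, ω) : Q(∛762)] = 2. By the tower law, [Q(∛762, ω) : Q] = 3 · 2 = 6. (In fact Q(∛762, ω) is the splitting field of x^3 - 762 over Q.)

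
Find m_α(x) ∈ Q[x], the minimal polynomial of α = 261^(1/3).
m_α(x) = x^3 - 261

α satisfies α^3 = 261, so x^3 - 261 annihilates α. By the rational root test, a rational root p/q (in lowest terms) of x^3 - 261 would satisfy p^3 = 261 q^3, forcing q = 1 and p^3 = 261; but 261 is not a perfect cube, contradiction. A monic cubic over Q with no rational root is irreducible (any nontrivial factorization would include a linear factor). Hence x^3 - 261 is the minimal polynomial of α, and in particular [Q(α):Q] = 3.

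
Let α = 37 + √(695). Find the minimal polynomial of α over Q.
m_α(x) = x^2 - 74x + 674

From α - 37 = √(695), squaring gives (α - 37)^2 = 695, i.e. α^2 - 74α + 1369 = 695, so α^2 - 74α + 674 = 0. The discriminant of x^2 - 74x + 674 is (-74)^2 - 4·(674) = 5476 - 2696 = 2780, and 4·(695) is not a perfect square in Q since 695 is squarefree and ≠ 1. Hence x^2 - 74x + 674 is irreducible over Q and is the minimal polynomial of α.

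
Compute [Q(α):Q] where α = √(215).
[Q(α):Q] = 2

[Q(α):Q] equals the degree of the minimal polynomial of α. Here α^2 = 215 and x^2 - 215 is irreducible (d = 215 is squarefree, ≠ 1, hence not a square), so deg(m_α) = 2. Thus [Q(α):Q] = 2.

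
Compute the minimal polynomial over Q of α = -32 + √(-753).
m_α(x) = x^2 + 64x + 1777

From α + 32 = √(-753), squaring gives (α + 32)^2 = -753, i.e. α^2 + 64α + 1024 = -753, so α^2 + 64α + 1777 = 0. The discriminant of x^2 + 64x + 1777 is (64)^2 - 4·(1777) = 4096 - 7108 = -3012, and 4·(-753) is not a perfect square in Q since -753 is squarefree and ≠ 1. Hence x^2 + 64x + 1777 is irreducible over Q and is the minimal polynomial of α.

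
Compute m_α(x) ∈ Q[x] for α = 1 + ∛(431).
m_α(x) = x^3 - 3x^2 + 3x - 432

Set β = α - 1 = ∛(431), so β^3 = 431. Then (α - 1)^3 - 431 = 0, i.e. α is a root of g(x) = (x - 1)^3 - 431 = x^3 - 3x^2 + 3x - 432. Since g(x) = h(x - 1) where h(x) = x^3 - 431, and h is irreducible over Q (because 431 is not a perfect cube, so h has no rational root, and a monic cubic with no rational root is irreducible), g is also irreducible (irreducibility is preserved under the substitution x → x - 1). Hence m_α(x) = x^3 - 3x^2 + 3x - 432.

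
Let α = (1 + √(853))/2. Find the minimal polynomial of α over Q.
m_α(x) = x^2 - x - 213

From 2α - 1 = √(853), squaring gives (2α - 1)^2 = 853, i.e. 4α^2 - 4α + 1 = 853, so α^2 - α + (1 - 853)/4 = 0. Since 853 ≡ 1 (mod 4), (1 - 853)/4 = -213 ∈ Z. The polynomial x^2 - x - 213 has discriminant 1 - 4·(-213) = 853, which is not a perfect square in Q (d = 853 is squarefree and ≠ 1), so x^2 - x - 213 is irreducible over Q. It is the minimal polynomial of α.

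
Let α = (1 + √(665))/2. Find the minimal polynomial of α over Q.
m_α(x) = x^2 - x - 166

From 2α - 1 = √(665), squaring gives (2α - 1)^2 = 665, i.e. 4α^2 - 4α + 1 = 665, so α^2 - α + (1 - 665)/4 = 0. Since 665 ≡ 1 (mod 4), (1 - 665)/4 = -166 ∈ Z. The polynomial x^2 - x - 166 has discriminant 1 - 4·(-166) = 665, which is not a perfect square in Q (d = 665 is squarefree and ≠ 1), so x^2 - x - 166 is irreducible over Q. It is the minimal polynomial of α.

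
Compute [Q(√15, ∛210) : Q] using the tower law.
[Q(√15, ∛210) : Q] = 6

Let L = Q(√15, ∛210). Since Q(√15) ⊂ L and [Q(√15):Q] = 2, the tower law gives 2 | [L:Q]. Likewise Q(∛210) ⊂ L with [Q(∛210):Q] = 3 (because 210 is not a perfect cube), so 3 | [L:Q]. As gcd(2,3) = 1, [L:Q] is divisible by 6. Conversely L is generated over Q by √15 and ∛210, so [L:Q] ≤ 2·3 = 6. Therefore [Q(√15, ∛210) : Q] = 6.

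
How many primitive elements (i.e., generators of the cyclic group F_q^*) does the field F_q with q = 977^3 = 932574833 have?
There are φ(932574832) = 393120000 primitive elements

F_q^* is cyclic of order q - 1 = 932574832. A cyclic group of order m has exactly φ(m) generators. Here m = 932574832 = 2^4 · 7 · 61 · 136501, so the number of primitive elements is φ(932574832) = 393120000.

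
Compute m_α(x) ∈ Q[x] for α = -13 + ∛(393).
m_α(x) = x^3 + 39x^2 + 507x + 1804

Set β = α + 13 = ∛(393), so β^3 = 393. Then (α + 13)^3 - 393 = 0, i.e. α is a root of g(x) = (x + 13)^3 - 393 = x^3 + 39x^2 + 507x + 1804. Since g(x) = h(x + 13) where h(x) = x^3 - 393, and h is irreducible over Q (because 393 is not a perfect cube, so h has no rational root, and a monic cubic with no rational root is irreducible), g is also irreducible (irreducibility is preserved under the substitution x → x + 13). Hence m_α(x) = x^3 + 39x^2 + 507x + 1804.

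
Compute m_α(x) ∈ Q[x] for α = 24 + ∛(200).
m_α(x) = x^3 - 72x^2 + 1728x - 14024

Set β = α - 24 = ∛(200), so β^3 = 200. Then (α - 24)^3 - 200 = 0, i.e. α is a root of g(x) = (x - 24)^3 - 200 = x^3 - 72x^2 + 1728x - 14024. Since g(x) = h(x - 24) where h(x) = x^3 - 200, and h is irreducible over Q (because 200 is not a perfect cube, so h has no rational root, and a monic cubic with no rational root is irreducible), g is also irreducible (irreducibility is preserved under the substitution x → x - 24). Hence m_α(x) = x^3 - 72x^2 + 1728x - 14024.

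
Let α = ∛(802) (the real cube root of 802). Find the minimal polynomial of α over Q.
m_α(x) = x^3 - 802

α satisfies α^3 = 802, so x^3 - 802 annihilates α. By the rational root test, a rational root p/q (in lowest terms) of x^3 - 802 would satisfy p^3 = 802 q^3, forcing q = 1 and p^3 = 802; but 802 is not a perfect cube, contradiction. A monic cubic over Q with no rational root is irreducible (any nontrivial factorization would include a linear factor). Hence x^3 - 802 is the minimal polynomial of α, and in particular [Q(α):Q] = 3.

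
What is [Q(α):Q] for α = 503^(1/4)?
[Q(α):Q] = 4

α is a root of x^4 - 503. By Eisenstein's criterion at the prime p = 503 (which divides the constant term 503 but p^2 = 253009 does not, since 503 is squarefree), x^4 - 503 is irreducible over Q. Hence [Q(α):Q] = 4.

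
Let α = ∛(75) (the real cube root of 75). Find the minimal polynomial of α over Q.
m_α(x) = x^3 - 75

α satisfies α^3 = 75, so x^3 - 75 annihilates α. By the rational root test, a rational root p/q (in lowest terms) of x^3 - 75 would satisfy p^3 = 75 q^3, forcing q = 1 and p^3 = 75; but 75 is not a perfect cube, contradiction. A monic cubic over Q with no rational root is irreducible (any nontrivial factorization would include a linear factor). Hence x^3 - 75 is the minimal polynomial of α, and in particular [Q(α):Q] = 3.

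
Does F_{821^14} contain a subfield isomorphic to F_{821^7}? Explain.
Yes: F_{821^7} is a subfield of F_{821^14}

F_{p^m} embeds in F_{p^n} iff m | n (since F_{p^n} is the splitting field of x^(p^n) - x, and F_{p^m} ⊂ F_{p^n} forces p^n to be a power of p^m, i.e. m | n; conversely if m | n then every root of x^(p^m) - x is a root of x^(p^n) - x). Here 7 | 14 (since 14 = 2·7), so F_{821^7} is a subfield of F_{821^14}, and [F_{821^14} : F_{821^7}] = 14/7 = 2.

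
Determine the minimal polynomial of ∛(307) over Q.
m_α(x) = x^3 - 307

α satisfies α^3 = 307, so x^3 - 307 annihilates α. By the rational root test, a rational root p/q (in lowest terms) of x^3 - 307 would satisfy p^3 = 307 q^3, forcing q = 1 and p^3 = 307; but 307 is not a perfect cube, contradiction. A monic cubic over Q with no rational root is irreducible (any nontrivial factorization would include a linear factor). Hence x^3 - 307 is the minimal polynomial of α, and in particular [Q(α):Q] = 3.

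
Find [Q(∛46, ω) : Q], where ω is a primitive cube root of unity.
[Q(∛46, ω) : Q] = 6

[Q(∛46):Q] = 3 (min poly x^3 - 46, irreducible since 46 is not a perfect cube). [Q(ω):Q] = 2 (min poly x^2 + x + 1). Since Q(∛46) ⊂ R and ω ∉ R, we have ω ∉ Q(∛46), so x^2 + x + 1 remains irreducible over Q(∛46) and [Q(∛46, ω) : Q(∛46)] = 2. By the tower law, [Q(∛46, ω) : Q] = 3 · 2 = 6. (In fact Q(∛46, ω) is the splitting field of x^3 - 46 over Q.)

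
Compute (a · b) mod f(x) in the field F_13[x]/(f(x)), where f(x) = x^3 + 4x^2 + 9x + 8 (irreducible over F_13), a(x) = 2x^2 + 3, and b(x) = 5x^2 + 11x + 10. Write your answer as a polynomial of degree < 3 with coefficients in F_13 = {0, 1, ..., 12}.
a · b ≡ 4x^2 + 11x + 5 (mod f(x))

Multiply in F_13[x]: a(x)·b(x) = (2x^2 + 3)·(5x^2 + 11x + 10) = 10x^4 + 9x^3 + 9x^2 + 7x + 4. This has degree ≥ 3, so divide by f(x) over F_13: 10x^4 + 9x^3 + 9x^2 + 7x + 4 = (10x + 8)·(x^3 + 4x^2 + 9x + 8) + (4x^2 + 11x + 5). Hence a·b ≡ 4x^2 + 11x + 5 (mod f). (F_13[x]/(f) is a field with 13^3 = 2197 elements since f is irreducible of degree 3.)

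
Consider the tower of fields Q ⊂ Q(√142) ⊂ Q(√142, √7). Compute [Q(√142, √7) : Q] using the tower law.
[Q(√142, √7) : Q] = 4

[Q(√142):Q] = 2 (min poly x^2 - 142, irreducible since 142 is squarefree > 1). For the top step, suppose √7 ∈ Q(√142), say √7 = c + d√142 with c, d ∈ Q. Squaring: 7 = c^2 + 142d^2 + 2cd√142. Since √142 ∉ Q this forces 2cd = 0. If d = 0 then √7 = c ∈ Q, contradicting 7 squarefree > 1. If c = 0 then 7 = 142d^2, so 142·7 = (142d)^2 is a perfect square in Q — but 142·7 = 994 is not a perfect square (since 142 and 7 are distinct squarefree integers). Contradiction. Hence √7 ∉ Q(√142), so x^2 - 7 stays irreducible over Q(√142) and [Q(√142, √7) : Q(√142)] = 2. By the tower law, [Q(√142, √7) : Q] = 2 · 2 = 4.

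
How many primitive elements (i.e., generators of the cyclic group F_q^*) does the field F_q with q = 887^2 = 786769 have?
There are φ(786768) = 254592 primitive elements

F_q^* is cyclic of order q - 1 = 786768. A cyclic group of order m has exactly φ(m) generators. Here m = 786768 = 2^4 · 3 · 37 · 443, so the number of primitive elements is φ(786768) = 254592.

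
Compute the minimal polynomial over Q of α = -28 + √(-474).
m_α(x) = x^2 + 56x + 1258

From α + 28 = √(-474), squaring gives (α + 28)^2 = -474, i.e. α^2 + 56α + 784 = -474, so α^2 + 56α + 1258 = 0. The discriminant of x^2 + 56x + 1258 is (56)^2 - 4·(1258) = 3136 - 5032 = -1896, and 4·(-474) is not a perfect square in Q since -474 is squarefree and ≠ 1. Hence x^2 + 56x + 1258 is irreducible over Q and is the minimal polynomial of α.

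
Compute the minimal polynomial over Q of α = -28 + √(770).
m_α(x) = x^2 + 56x + 14

From α + 28 = √(770), squaring gives (α + 28)^2 = 770, i.e. α^2 + 56α + 784 = 770, so α^2 + 56α + 14 = 0. The discriminant of x^2 + 56x + 14 is (56)^2 - 4·(14) = 3136 - 56 = 3080, and 4·(770) is not a perfect square in Q since 770 is squarefree and ≠ 1. Hence x^2 + 56x + 14 is irreducible over Q and is the minimal polynomial of α.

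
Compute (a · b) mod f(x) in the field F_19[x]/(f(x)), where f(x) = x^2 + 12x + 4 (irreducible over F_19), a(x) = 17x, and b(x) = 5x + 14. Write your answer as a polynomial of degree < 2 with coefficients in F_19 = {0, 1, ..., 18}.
a · b ≡ 16x + 2 (mod f(x))

Multiply in F_19[x]: a(x)·b(x) = (17x)·(5x + 14) = 9x^2 + 10x. This has degree ≥ 2, so divide by f(x) over F_19: 9x^2 + 10x = (9)·(x^2 + 12x + 4) + (16x + 2). Hence a·b ≡ 16x + 2 (mod f). (F_19[x]/(f) is a field with 19^2 = 361 elements since f is irreducible of degree 2.)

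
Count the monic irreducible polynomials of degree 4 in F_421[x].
There are 7853548710 monic irreducible polynomials of degree 4 over F_421

Each element of F_{421^4} that lies in no proper subfield is a root of exactly one monic irreducible of degree 4 over F_421, and each such polynomial has 4 distinct roots in F_{421^4}. By Möbius inversion the count is N_421(4) = (1/4) Σ_{d|4} μ(4/d) · 421^d = (1/4)(μ(4)·421^1 + μ(2)·421^2 + μ(1)·421^4) = 31414194840/4 = 7853548710.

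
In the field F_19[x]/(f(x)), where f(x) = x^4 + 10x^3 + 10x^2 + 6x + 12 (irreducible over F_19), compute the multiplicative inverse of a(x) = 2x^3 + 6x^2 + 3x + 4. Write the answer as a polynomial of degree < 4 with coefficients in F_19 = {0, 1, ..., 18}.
a(x)^(-1) ≡ 13x^3 + 6x^2 + 5x + 1 (mod f(x))

Since f is irreducible over F_19, F_19[x]/(f) is a field and a(x) ≠ 0 has an inverse. Apply the extended Euclidean algorithm to f(x) and a(x) in F_19[x]: f(x) = (10x + 13)·a(x) + (16x^2 + 3x + 17);  a(x) = (12x + 10)·(16x^2 + 3x + 17) + (16x + 5);  (16x^2 + 3x + 17) = (x + 7)·(16x + 5) + (1). The last nonzero remainder is the constant 1 = gcd(f, a) in F_19. Back-substituting through the division chain expresses 1 = s(x)·a(x) + t(x)·f(x) with s(x) ≡ 13x^3 + 6x^2 + 5x + 1 (mod f), so a(x)^(-1) ≡ s(x) = 13x^3 + 6x^2 + 5x + 1 (mod f). Check: (2x^3 + 6x^2 + 3x + 4)·(13x^3 + 6x^2 + 5x + 1) = 7x^6 + 14x^5 + 9x^4 + 7x^3 + 7x^2 + 4x + 4 ≡ 1 (mod x^4 + 10x^3 + 10x^2 + 6x + 12).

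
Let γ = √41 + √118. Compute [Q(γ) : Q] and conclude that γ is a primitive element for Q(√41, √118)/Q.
[Q(γ) : Q] = 4 (equivalently, Q(γ) = Q(√41, √118))

Obviously Q(γ) ⊆ Q(√41, √118), and [Q(√41, √118):Q] = 4 (since 41, 118 are distinct squarefree integers > 1 with 4838 not a perfect square). To show equality we compute the minimal polynomial of γ. From γ = √41 + √118: γ^2 = 41 + 2√(4838) + 118 = 159 + 2√(4838), so γ^2 - 159 = 2√(4838); squaring, (γ^2 - 159)^2 = 4·4838, i.e. γ^4 - 318γ^2 + 25281 - 19352 = 0, i.e. γ^4 - 318γ^2 + 5929 = 0. So γ is a root of x^4 - 318x^2 + 5929. This polynomial is irreducible over Q: it has no rational root (each ±√41 ± √118 is irrational), and any factorization into two quadratics over Q would force √(4838) ∈ Q (pairing opposite roots) or √41, √118 ∈ Q (other pairings), all impossible. Hence [Q(γ):Q] = 4 = [Q(√41, √118):Q], so Q(γ) = Q(√41, √118).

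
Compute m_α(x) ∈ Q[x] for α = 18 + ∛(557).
m_α(x) = x^3 - 54x^2 + 972x - 6389

Set β = α - 18 = ∛(557), so β^3 = 557. Then (α - 18)^3 - 557 = 0, i.e. α is a root of g(x) = (x - 18)^3 - 557 = x^3 - 54x^2 + 972x - 6389. Since g(x) = h(x - 18) where h(x) = x^3 - 557, and h is irreducible over Q (because 557 is not a perfect cube, so h has no rational root, and a monic cubic with no rational root is irreducible), g is also irreducible (irreducibility is preserved under the substitution x → x - 18). Hence m_α(x) = x^3 - 54x^2 + 972x - 6389.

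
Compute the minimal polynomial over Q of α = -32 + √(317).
m_α(x) = x^2 + 64x + 707

From α + 32 = √(317), squaring gives (α + 32)^2 = 317, i.e. α^2 + 64α + 1024 = 317, so α^2 + 64α + 707 = 0. The discriminant of x^2 + 64x + 707 is (64)^2 - 4·(707) = 4096 - 2828 = 1268, and 4·(317) is not a perfect square in Q since 317 is squarefree and ≠ 1. Hence x^2 + 64x + 707 is irreducible over Q and is the minimal polynomial of α.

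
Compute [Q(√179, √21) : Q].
[Q(√179, √21) : Q] = 4

[Q(√179):Q] = 2 (min poly x^2 - 179, irreducible since 179 is squarefree > 1). For the top step, suppose √21 ∈ Q(√179), say √21 = c + d√179 with c, d ∈ Q. Squaring: 21 = c^2 + 179d^2 + 2cd√179. Since √179 ∉ Q this forces 2cd = 0. If d = 0 then √21 = c ∈ Q, contradicting 21 squarefree > 1. If c = 0 then 21 = 179d^2, so 179·21 = (179d)^2 is a perfect square in Q — but 179·21 = 3759 is not a perfect square (since 179 and 21 are distinct squarefree integers). Contradiction. Hence √21 ∉ Q(√179), so x^2 - 21 stays irreducible over Q(√179) and [Q(√179, √21) : Q(√179)] = 2. By the tower law, [Q(√179, √21) : Q] = 2 · 2 = 4.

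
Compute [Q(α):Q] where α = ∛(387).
[Q(α):Q] = 3

The minimal polynomial of α is x^3 - 387, irreducible over Q since 387 is not a perfect cube (so x^3 - 387 has no rational root). Hence [Q(α):Q] = deg(m_α) = 3.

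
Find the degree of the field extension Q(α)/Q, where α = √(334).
[Q(α):Q] = 2

[Q(α):Q] equals the degree of the minimal polynomial of α. Here α^2 = 334 and x^2 - 334 is irreducible (d = 334 is squarefree, ≠ 1, hence not a square), so deg(m_α) = 2. Thus [Q(α):Q] = 2.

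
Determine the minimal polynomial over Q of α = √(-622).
m_α(x) = x^2 + 622

α satisfies α^2 + 622 = 0, so x^2 + 622 annihilates α. Since d = -622 is squarefree and ≠ 1, it is not a perfect square in Q, so x^2 + 622 has no rational root and is therefore irreducible over Q (a degree-2 polynomial over a field is irreducible iff it has no root). Hence m_α(x) = x^2 + 622.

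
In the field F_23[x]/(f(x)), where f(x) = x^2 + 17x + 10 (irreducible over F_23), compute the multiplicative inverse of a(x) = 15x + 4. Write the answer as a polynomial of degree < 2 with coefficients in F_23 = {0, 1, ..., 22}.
a(x)^(-1) ≡ 2x + 12 (mod f(x))

Since f is irreducible over F_23, F_23[x]/(f) is a field and a(x) ≠ 0 has an inverse. Apply the extended Euclidean algorithm to f(x) and a(x) in F_23[x]: f(x) = (20x + 5)·a(x) + (13). The last nonzero remainder is the constant 13 = gcd(f, a) in F_23. Back-substituting through the division chain expresses 13 = s(x)·a(x) + t(x)·f(x) with s(x) ≡ 3x + 18 (mod f), so (3x + 18)·a(x) ≡ 13 (mod f). Multiplying by 13^(-1) ≡ 16 in F_23 gives a(x)^(-1) ≡ 16·(3x + 18) ≡ 2x + 12 (mod f). Check: (15x + 4)·(2x + 12) = 7x^2 + 4x + 2 ≡ 1 (mod x^2 + 17x + 10).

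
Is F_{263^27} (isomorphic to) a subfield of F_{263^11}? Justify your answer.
No: F_{263^27} is not a subfield of F_{263^11}

F_{p^m} embeds in F_{p^n} iff m | n. Here 27 ∤ 11 (since 11 = 0·27 + 11 with remainder 11 ≠ 0), so F_{263^27} is not a subfield of F_{263^11}. Equivalently: if it were, the tower law would give 27 = [F_{263^27}:F_263] dividing [F_{263^11}:F_263] = 11, contradiction.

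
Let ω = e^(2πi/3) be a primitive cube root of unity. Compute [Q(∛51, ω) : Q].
[Q(∛51, ω) : Q] = 6

[Q(∛51):Q] = 3 (min poly x^3 - 51, irreducible since 51 is not a perfect cube). [Q(ω):Q] = 2 (min poly x^2 + x + 1). Since Q(∛51) ⊂ R and ω ∉ R, we have ω ∉ Q(∛51), so x^2 + x + 1 remains irreducible over Q(∛51) and [Q(∛51, ω) : Q(∛51)] = 2. By the tower law, [Q(∛51, ω) : Q] = 3 · 2 = 6. (In fact Q(∛51, ω) is the splitting field of x^3 - 51 over Q.)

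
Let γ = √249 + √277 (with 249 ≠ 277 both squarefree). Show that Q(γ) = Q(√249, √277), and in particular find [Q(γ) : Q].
[Q(γ) : Q] = 4 (equivalently, Q(γ) = Q(√249, √277))

Obviously Q(γ) ⊆ Q(√249, √277), and [Q(√249, √277):Q] = 4 (since 249, 277 are distinct squarefree integers > 1 with 68973 not a perfect square). To show equality we compute the minimal polynomial of γ. From γ = √249 + √277: γ^2 = 249 + 2√(68973) + 277 = 526 + 2√(68973), so γ^2 - 526 = 2√(68973); squaring, (γ^2 - 526)^2 = 4·68973, i.e. γ^4 - 1052γ^2 + 276676 - 275892 = 0, i.e. γ^4 - 1052γ^2 + 784 = 0. So γ is a root of x^4 - 1052x^2 + 784. This polynomial is irreducible over Q: it has no rational root (each ±√249 ± √277 is irrational), and any factorization into two quadratics over Q would force √(68973) ∈ Q (pairing opposite roots) or √249, √277 ∈ Q (other pairings), all impossible. Hence [Q(γ):Q] = 4 = [Q(√249, √277):Q], so Q(γ) = Q(√249, √277).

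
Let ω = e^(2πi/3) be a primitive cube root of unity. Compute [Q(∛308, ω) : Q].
[Q(∛308, ω) : Q] = 6

[Q(∛308):Q] = 3 (min poly x^3 - 308, irreducible since 308 is not a perfect cube). [Q(ω):Q] = 2 (min poly x^2 + x + 1). Since Q(∛308) ⊂ R and ω ∉ R, we have ω ∉ Q(∛308), so x^2 + x + 1 remains irreducible over Q(∛308) and [Q(∛308, ω) : Q(∛308)] = 2. By the tower law, [Q(∛308, ω) : Q] = 3 · 2 = 6. (In fact Q(∛308, ω) is the splitting field of x^3 - 308 over Q.)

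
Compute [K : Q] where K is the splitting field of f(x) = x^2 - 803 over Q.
[K : Q] = 2

f(x) = x^2 - 803 factors as (x - √803)(x + √803). The splitting field is K = Q(√803). Since 803 is squarefree and > 1, it is not a perfect square, so x^2 - 803 is irreducible over Q and [Q(√803) : Q] = 2. Hence [K : Q] = 2.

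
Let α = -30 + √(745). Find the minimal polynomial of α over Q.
m_α(x) = x^2 + 60x + 155

From α + 30 = √(745), squaring gives (α + 30)^2 = 745, i.e. α^2 + 60α + 900 = 745, so α^2 + 60α + 155 = 0. The discriminant of x^2 + 60x + 155 is (60)^2 - 4·(155) = 3600 - 620 = 2980, and 4·(745) is not a perfect square in Q since 745 is squarefree and ≠ 1. Hence x^2 + 60x + 155 is irreducible over Q and is the minimal polynomial of α.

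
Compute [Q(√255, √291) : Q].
[Q(√255, √291) : Q] = 4

[Q(√255):Q] = 2 (min poly x^2 - 255, irreducible since 255 is squarefree > 1). For the top step, suppose √291 ∈ Q(√255), say √291 = c + d√255 with c, d ∈ Q. Squaring: 291 = c^2 + 255d^2 + 2cd√255. Since √255 ∉ Q this forces 2cd = 0. If d = 0 then √291 = c ∈ Q, contradicting 291 squarefree > 1. If c = 0 then 291 = 255d^2, so 255·291 = (255d)^2 is a perfect square in Q — but 255·291 = 74205 is not a perfect square (since 255 and 291 are distinct squarefree integers). Contradiction. Hence √291 ∉ Q(√255), so x^2 - 291 stays irreducible over Q(√255) and [Q(√255, √291) : Q(√255)] = 2. By the tower law, [Q(√255, √291) : Q] = 2 · 2 = 4.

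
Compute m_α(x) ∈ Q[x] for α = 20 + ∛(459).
m_α(x) = x^3 - 60x^2 + 1200x - 8459

Set β = α - 20 = ∛(459), so β^3 = 459. Then (α - 20)^3 - 459 = 0, i.e. α is a root of g(x) = (x - 20)^3 - 459 = x^3 - 60x^2 + 1200x - 8459. Since g(x) = h(x - 20) where h(x) = x^3 - 459, and h is irreducible over Q (because 459 is not a perfect cube, so h has no rational root, and a monic cubic with no rational root is irreducible), g is also irreducible (irreducibility is preserved under the substitution x → x - 20). Hence m_α(x) = x^3 - 60x^2 + 1200x - 8459.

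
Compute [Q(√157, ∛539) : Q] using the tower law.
[Q(√157, ∛539) : Q] = 6

Let L = Q(√157, ∛539). Since Q(√157) ⊂ L and [Q(√157):Q] = 2, the tower law gives 2 | [L:Q]. Likewise Q(∛539) ⊂ L with [Q(∛539):Q] = 3 (because 539 is not a perfect cube), so 3 | [L:Q]. As gcd(2,3) = 1, [L:Q] is divisible by 6. Conversely L is generated over Q by √157 and ∛539, so [L:Q] ≤ 2·3 = 6. Therefore [Q(√157, ∛539) : Q] = 6.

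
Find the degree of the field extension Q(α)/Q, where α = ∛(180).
[Q(α):Q] = 3

The minimal polynomial of α is x^3 - 180, irreducible over Q since 180 is not a perfect cube (so x^3 - 180 has no rational root). Hence [Q(α):Q] = deg(m_α) = 3.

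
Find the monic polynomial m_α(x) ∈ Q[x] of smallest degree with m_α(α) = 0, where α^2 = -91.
m_α(x) = x^2 + 91

α satisfies α^2 + 91 = 0, so x^2 + 91 annihilates α. Since d = -91 is squarefree and ≠ 1, it is not a perfect square in Q, so x^2 + 91 has no rational root and is therefore irreducible over Q (a degree-2 polynomial over a field is irreducible iff it has no root). Hence m_α(x) = x^2 + 91.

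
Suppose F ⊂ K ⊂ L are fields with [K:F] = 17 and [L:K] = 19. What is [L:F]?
[L:F] = 323

The tower law says that for any tower of field extensions F ⊂ K ⊂ L with finite degrees, [L:F] = [L:K] · [K:F]. Here this gives [L:F] = 19 · 17 = 323.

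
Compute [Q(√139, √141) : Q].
[Q(√139, √141) : Q] = 4

[Q(√139):Q] = 2 (min poly x^2 - 139, irreducible since 139 is squarefree > 1). For the top step, suppose √141 ∈ Q(√139), say √141 = c + d√139 with c, d ∈ Q. Squaring: 141 = c^2 + 139d^2 + 2cd√139. Since √139 ∉ Q this forces 2cd = 0. If d = 0 then √141 = c ∈ Q, contradicting 141 squarefree > 1. If c = 0 then 141 = 139d^2, so 139·141 = (139d)^2 is a perfect square in Q — but 139·141 = 19599 is not a perfect square (since 139 and 141 are distinct squarefree integers). Contradiction. Hence √141 ∉ Q(√139), so x^2 - 141 stays irreducible over Q(√139) and [Q(√139, √141) : Q(√139)] = 2. By the tower law, [Q(√139, √141) : Q] = 2 · 2 = 4.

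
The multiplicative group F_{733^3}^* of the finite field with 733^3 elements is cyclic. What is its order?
|F_{733^3}^*| = 393832836

F_{733^3} has 733^3 = 393832837 elements; its multiplicative group consists of all nonzero elements, so |F_{733^3}^*| = 393832837 - 1 = 393832836. (It is cyclic since any finite subgroup of the multiplicative group of a field is cyclic.)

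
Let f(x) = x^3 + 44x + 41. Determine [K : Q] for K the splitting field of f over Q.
[K : Q] = 6

By the rational root test, any rational root of the monic integer polynomial f(x) = x^3 + 44x + 41 must be an integer dividing the constant term 41, i.e. one of ±{1, 41}. Evaluating: f(1) = 86, f(-1) = -4, f(41) = 70766, f(-41) = -70684; none is 0, so f has no rational root and is therefore irreducible over Q (a cubic with no linear factor over a field is irreducible). For an irreducible cubic, the Galois group is A_3 or S_3 according as the discriminant disc(f) = -4a^3 - 27b^2 = -4·(44)^3 - 27·(41)^2 = -386123 is or is not a square in Q. Here disc(f) = -386123 is not a perfect square in Q, so the Galois group of f over Q is not contained in A_3 and must be all of S_3. The splitting field has degree |S_3| = 6 over Q, so [K : Q] = 6.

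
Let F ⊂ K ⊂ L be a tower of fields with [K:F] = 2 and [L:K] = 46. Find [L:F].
[L:F] = 92

The tower law says that for any tower of field extensions F ⊂ K ⊂ L with finite degrees, [L:F] = [L:K] · [K:F]. Here this gives [L:F] = 46 · 2 = 92.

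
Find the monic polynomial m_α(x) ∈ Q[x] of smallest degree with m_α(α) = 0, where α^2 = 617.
m_α(x) = x^2 - 617

α satisfies α^2 - 617 = 0, so x^2 - 617 annihilates α. Since d = 617 is squarefree and ≠ 1, it is not a perfect square in Q, so x^2 - 617 has no rational root and is therefore irreducible over Q (a degree-2 polynomial over a field is irreducible iff it has no root). Hence m_α(x) = x^2 - 617.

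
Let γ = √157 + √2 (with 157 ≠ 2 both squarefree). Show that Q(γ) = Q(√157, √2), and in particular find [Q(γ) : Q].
[Q(γ) : Q] = 4 (equivalently, Q(γ) = Q(√157, √2))

Obviously Q(γ) ⊆ Q(√157, √2), and [Q(√157, √2):Q] = 4 (since 157, 2 are distinct squarefree integers > 1 with 314 not a perfect square). To show equality we compute the minimal polynomial of γ. From γ = √157 + √2: γ^2 = 157 + 2√(314) + 2 = 159 + 2√(314), so γ^2 - 159 = 2√(314); squaring, (γ^2 - 159)^2 = 4·314, i.e. γ^4 - 318γ^2 + 25281 - 1256 = 0, i.e. γ^4 - 318γ^2 + 24025 = 0. So γ is a root of x^4 - 318x^2 + 24025. This polynomial is irreducible over Q: it has no rational root (each ±√157 ± √2 is irrational), and any factorization into two quadratics over Q would force √(314) ∈ Q (pairing opposite roots) or √157, √2 ∈ Q (other pairings), all impossible. Hence [Q(γ):Q] = 4 = [Q(√157, √2):Q], so Q(γ) = Q(√157, √2).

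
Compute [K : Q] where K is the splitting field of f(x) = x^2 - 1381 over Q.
[K : Q] = 2

f(x) = x^2 - 1381 factors as (x - √1381)(x + √1381). The splitting field is K = Q(√1381). Since 1381 is squarefree and > 1, it is not a perfect square, so x^2 - 1381 is irreducible over Q and [Q(√1381) : Q] = 2. Hence [K : Q] = 2.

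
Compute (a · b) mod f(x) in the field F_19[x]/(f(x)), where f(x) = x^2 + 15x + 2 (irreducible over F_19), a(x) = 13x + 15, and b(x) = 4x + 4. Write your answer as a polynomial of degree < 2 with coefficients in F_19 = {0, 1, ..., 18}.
a · b ≡ 16x + 13 (mod f(x))

Multiply in F_19[x]: a(x)·b(x) = (13x + 15)·(4x + 4) = 14x^2 + 17x + 3. This has degree ≥ 2, so divide by f(x) over F_19: 14x^2 + 17x + 3 = (14)·(x^2 + 15x + 2) + (16x + 13). Hence a·b ≡ 16x + 13 (mod f). (F_19[x]/(f) is a field with 19^2 = 361 elements since f is irreducible of degree 2.)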